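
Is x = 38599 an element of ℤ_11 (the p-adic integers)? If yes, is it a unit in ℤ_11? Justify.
x ∈ ℤ_11 but not a unit; v_11(x) = 3 > 0

ℤ_11 = {x ∈ ℚ_11 : v_11(x) ≥ 0} and ℤ_11^× = {x ∈ ℤ_11 : v_11(x) = 0}. Here v_11(38599) = v_11(num) − v_11(den) = 3; compare against these criteria.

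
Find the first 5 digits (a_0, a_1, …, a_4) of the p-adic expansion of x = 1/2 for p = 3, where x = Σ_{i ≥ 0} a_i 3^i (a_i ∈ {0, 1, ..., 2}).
(a_0, …, a_4) = (2, 1, 1, 1, 1)

v_3(1/2) = 0 (numerator and denominator both coprime to 3), so x ∈ ℤ_3^×. Compute digits iteratively via a_i = x_i mod 3, x_{i+1} = (x_i − a_i)/3, with x_0 = x:
  x_0 = 1/2;  a_0 = 2;  x_1 = (x_0 − 2)/3 = -1/2
  x_1 = -1/2;  a_1 = 1;  x_2 = (x_1 − 1)/3 = -1/2
  x_2 = -1/2;  a_2 = 1;  x_3 = (x_2 − 1)/3 = -1/2
  x_3 = -1/2;  a_3 = 1;  x_4 = (x_3 − 1)/3 = -1/2
  x_4 = -1/2;  a_4 = 1;  x_5 = (x_4 − 1)/3 = -1/2
Digits: (2, 1, 1, 1, 1).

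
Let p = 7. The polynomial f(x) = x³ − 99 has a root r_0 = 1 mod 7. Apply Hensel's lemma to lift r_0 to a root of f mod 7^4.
r_3 = 834 (mod 2401)

Hensel: r_{i+1} = r_i − f(r_i)/f′(r_i) mod 7^{i+2}, where f′(x) = 3x². Iterate:
  r_0 = 1 (mod 7)
  r_1 = 1 (mod 49)
  r_2 = 148 (mod 343)
  r_3 = 834 (mod 2401)
Final: r = 834 with f(r) ≡ 0 mod 7^4.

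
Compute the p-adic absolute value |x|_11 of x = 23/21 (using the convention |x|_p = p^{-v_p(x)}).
|23/21|_11 = 1

Step 1 — compute v_11(x) by factoring powers of 11 out of the numerator and denominator: v_11(23/21) = 0. Step 2 — apply |x|_p = p^{-v_p(x)} = 11^{0} = 1.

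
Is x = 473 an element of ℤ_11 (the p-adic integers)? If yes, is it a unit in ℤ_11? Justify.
x ∈ ℤ_11 but not a unit; v_11(x) = 1 > 0

ℤ_11 = {x ∈ ℚ_11 : v_11(x) ≥ 0} and ℤ_11^× = {x ∈ ℤ_11 : v_11(x) = 0}. Here v_11(473) = v_11(num) − v_11(den) = 1; compare against these criteria.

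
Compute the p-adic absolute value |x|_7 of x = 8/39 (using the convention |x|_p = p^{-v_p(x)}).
|8/39|_7 = 1

Step 1 — compute v_7(x) by factoring powers of 7 out of the numerator and denominator: v_7(8/39) = 0. Step 2 — apply |x|_p = p^{-v_p(x)} = 7^{0} = 1.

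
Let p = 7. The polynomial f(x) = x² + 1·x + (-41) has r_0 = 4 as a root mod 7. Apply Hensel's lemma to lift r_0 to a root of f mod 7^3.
r_2 = 137 (mod 343)

Hensel: r_{i+1} = r_i − f(r_i)·(f′(r_i))^{-1} mod 7^{i+2}, f′(x) = 2x + 1. Iterate:
  r_0 = 4 (mod 7)
  r_1 = 39 (mod 49)
  r_2 = 137 (mod 343)
Final: r = 137 satisfies f(r) ≡ 0 mod 7^3.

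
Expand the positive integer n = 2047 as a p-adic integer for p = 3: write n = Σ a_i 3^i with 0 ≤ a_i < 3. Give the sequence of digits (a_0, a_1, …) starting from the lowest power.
(a_0, a_1, …) = (1, 1, 2, 0, 1, 2, 2)

Repeated division by 3 gives the digits low-to-high: 2047 = 1 + 1·3^1 + 2·3^2 + 1·3^4 + 2·3^5 + 2·3^6. Digit sequence: (1, 1, 2, 0, 1, 2, 2).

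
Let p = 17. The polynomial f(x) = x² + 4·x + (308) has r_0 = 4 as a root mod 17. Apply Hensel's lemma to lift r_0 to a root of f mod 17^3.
r_2 = 1228 (mod 4913)

Hensel: r_{i+1} = r_i − f(r_i)·(f′(r_i))^{-1} mod 17^{i+2}, f′(x) = 2x + 4. Iterate:
  r_0 = 4 (mod 17)
  r_1 = 72 (mod 289)
  r_2 = 1228 (mod 4913)
Final: r = 1228 satisfies f(r) ≡ 0 mod 17^3.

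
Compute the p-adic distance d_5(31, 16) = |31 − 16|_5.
d_5(31, 16) = 1/5

Step 1 — x − y = 31 − 16 = 15. Step 2 — v_5(15) = 1 (factor: 15 = (5^1 · 3); the sign does not affect v_p). Step 3 — |x − y|_5 = 5^{-1} = 1/5.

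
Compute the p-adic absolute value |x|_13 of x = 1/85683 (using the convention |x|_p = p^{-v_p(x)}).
|1/85683|_13 = 28561

Step 1 — compute v_13(x) by factoring powers of 13 out of the numerator and denominator: v_13(1/85683) = -4. Step 2 — apply |x|_p = p^{-v_p(x)} = 13^{4} = 28561.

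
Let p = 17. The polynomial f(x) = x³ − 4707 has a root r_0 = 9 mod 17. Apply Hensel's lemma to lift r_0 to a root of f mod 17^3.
r_2 = 689 (mod 4913)

Hensel: r_{i+1} = r_i − f(r_i)/f′(r_i) mod 17^{i+2}, where f′(x) = 3x². Iterate:
  r_0 = 9 (mod 17)
  r_1 = 111 (mod 289)
  r_2 = 689 (mod 4913)
Final: r = 689 with f(r) ≡ 0 mod 17^3.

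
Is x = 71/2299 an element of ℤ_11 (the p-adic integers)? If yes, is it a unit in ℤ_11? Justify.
x ∉ ℤ_11 (v_11(x) = -2 < 0)

ℤ_11 = {x ∈ ℚ_11 : v_11(x) ≥ 0} and ℤ_11^× = {x ∈ ℤ_11 : v_11(x) = 0}. Here v_11(71/2299) = v_11(num) − v_11(den) = -2; compare against these criteria.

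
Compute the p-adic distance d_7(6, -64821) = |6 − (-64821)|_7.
d_7(6, -64821) = 1/2401

Step 1 — x − y = 6 − (-64821) = 64827. Step 2 — v_7(64827) = 4 (factor: 64827 = (7^4 · 27); the sign does not affect v_p). Step 3 — |x − y|_7 = 7^{-4} = 1/2401.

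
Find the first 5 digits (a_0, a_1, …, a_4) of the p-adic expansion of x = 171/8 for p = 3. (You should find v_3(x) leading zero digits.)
(a_0, …, a_4) = (0, 0, 2, 2, 2)

v_3(171/8) = 2, so a_0 = ... = a_1 = 0. Factor out: x = 3^2 · u with u = 19/8 a unit in ℤ_3. Expand u iteratively via a_{v+i} = u_i mod 3, u_{i+1} = (u_i − a_{v+i})/3:
  u_0 = 19/8;  a_2 = 2;  u_1 = (u_0 − 2)/3 = 1/8
  u_1 = 1/8;  a_3 = 2;  u_2 = (u_1 − 2)/3 = -5/8
  u_2 = -5/8;  a_4 = 2;  u_3 = (u_2 − 2)/3 = -7/8
Digits: (0, 0, 2, 2, 2).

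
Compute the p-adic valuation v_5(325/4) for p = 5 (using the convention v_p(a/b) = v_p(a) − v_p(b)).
v_5(325/4) = 2

Factor powers of 5 from the numerator and denominator of the reduced fraction: 325 = 5^2 · 13 and 4 = 5^0 · 4. Apply v_p(a/b) = v_p(a) − v_p(b): v_5(325/4) = 2 − 0 = 2.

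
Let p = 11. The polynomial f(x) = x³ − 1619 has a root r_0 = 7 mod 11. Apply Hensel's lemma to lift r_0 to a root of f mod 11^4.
r_3 = 5045 (mod 14641)

Hensel: r_{i+1} = r_i − f(r_i)/f′(r_i) mod 11^{i+2}, where f′(x) = 3x². Iterate:
  r_0 = 7 (mod 11)
  r_1 = 84 (mod 121)
  r_2 = 1052 (mod 1331)
  r_3 = 5045 (mod 14641)
Final: r = 5045 with f(r) ≡ 0 mod 11^4.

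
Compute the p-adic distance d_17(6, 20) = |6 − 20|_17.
d_17(6, 20) = 1

Step 1 — x − y = 6 − 20 = -14. Step 2 — v_17(-14) = 0 (factor: -14 = −(17^0 · 14); the sign does not affect v_p). Step 3 — |x − y|_17 = 17^{0} = 1.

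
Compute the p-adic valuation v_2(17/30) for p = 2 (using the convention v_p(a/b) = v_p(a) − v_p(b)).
v_2(17/30) = -1

Factor powers of 2 from the numerator and denominator of the reduced fraction: 17 = 2^0 · 17 and 30 = 2^1 · 15. Apply v_p(a/b) = v_p(a) − v_p(b): v_2(17/30) = 0 − 1 = -1.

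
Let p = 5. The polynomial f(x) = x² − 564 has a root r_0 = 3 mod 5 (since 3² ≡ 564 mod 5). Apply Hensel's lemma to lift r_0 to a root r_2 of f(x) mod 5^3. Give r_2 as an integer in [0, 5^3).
r_2 = 8 (mod 125)

Hensel's recurrence: r_{i+1} = r_i − f(r_i)·(f′(r_i))^{-1} mod 5^{i+2}, with f′(x) = 2x. Iterate:
  r_0 = 3 (mod 5)
  r_1 = 8 (mod 25)
  r_2 = 8 (mod 125)
Final: r_2 = 8, and one checks f(r_2) ≡ 0 mod 5^3.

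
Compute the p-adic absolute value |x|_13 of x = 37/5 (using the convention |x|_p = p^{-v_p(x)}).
|37/5|_13 = 1

Step 1 — compute v_13(x) by factoring powers of 13 out of the numerator and denominator: v_13(37/5) = 0. Step 2 — apply |x|_p = p^{-v_p(x)} = 13^{0} = 1.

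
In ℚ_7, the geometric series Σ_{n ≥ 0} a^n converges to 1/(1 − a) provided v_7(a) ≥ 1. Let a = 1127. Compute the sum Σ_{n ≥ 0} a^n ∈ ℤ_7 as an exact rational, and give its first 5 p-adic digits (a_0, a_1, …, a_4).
Σ a^n = 1/(1 − a) = -1/1126;  first 5 digits = (1, 0, 2, 3, 4)

v_7(a) = 2 ≥ 1, so the series converges in ℤ_7 to 1/(1 − a) = 1/(1 − 1127) = -1/1126. Expand this rational in ℤ_7: compute digits iteratively via d_i = x_i mod 7, x_{i+1} = (x_i − d_i)/7. The first 5 digits are (1, 0, 2, 3, 4).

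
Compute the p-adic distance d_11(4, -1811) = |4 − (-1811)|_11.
d_11(4, -1811) = 1/121

Step 1 — x − y = 4 − (-1811) = 1815. Step 2 — v_11(1815) = 2 (factor: 1815 = (11^2 · 15); the sign does not affect v_p). Step 3 — |x − y|_11 = 11^{-2} = 1/121.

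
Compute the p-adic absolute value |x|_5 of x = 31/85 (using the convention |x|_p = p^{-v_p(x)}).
|31/85|_5 = 5

Step 1 — compute v_5(x) by factoring powers of 5 out of the numerator and denominator: v_5(31/85) = -1. Step 2 — apply |x|_p = p^{-v_p(x)} = 5^{1} = 5.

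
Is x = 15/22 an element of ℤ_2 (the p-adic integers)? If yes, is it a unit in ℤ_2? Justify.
x ∉ ℤ_2 (v_2(x) = -1 < 0)

ℤ_2 = {x ∈ ℚ_2 : v_2(x) ≥ 0} and ℤ_2^× = {x ∈ ℤ_2 : v_2(x) = 0}. Here v_2(15/22) = v_2(num) − v_2(den) = -1; compare against these criteria.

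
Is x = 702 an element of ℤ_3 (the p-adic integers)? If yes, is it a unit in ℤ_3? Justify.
x ∈ ℤ_3 but not a unit; v_3(x) = 3 > 0

ℤ_3 = {x ∈ ℚ_3 : v_3(x) ≥ 0} and ℤ_3^× = {x ∈ ℤ_3 : v_3(x) = 0}. Here v_3(702) = v_3(num) − v_3(den) = 3; compare against these criteria.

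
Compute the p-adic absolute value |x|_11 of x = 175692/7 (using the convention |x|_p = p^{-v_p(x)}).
|175692/7|_11 = 1/14641

Step 1 — compute v_11(x) by factoring powers of 11 out of the numerator and denominator: v_11(175692/7) = 4. Step 2 — apply |x|_p = p^{-v_p(x)} = 11^{-4} = 1/14641.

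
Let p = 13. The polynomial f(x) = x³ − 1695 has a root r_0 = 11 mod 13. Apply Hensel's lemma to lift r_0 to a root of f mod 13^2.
r_1 = 154 (mod 169)

Hensel: r_{i+1} = r_i − f(r_i)/f′(r_i) mod 13^{i+2}, where f′(x) = 3x². Iterate:
  r_0 = 11 (mod 13)
  r_1 = 154 (mod 169)
Final: r = 154 with f(r) ≡ 0 mod 13^2.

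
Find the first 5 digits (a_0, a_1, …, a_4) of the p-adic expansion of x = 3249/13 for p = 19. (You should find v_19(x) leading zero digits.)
(a_0, …, a_4) = (0, 0, 8, 4, 10)

v_19(3249/13) = 2, so a_0 = ... = a_1 = 0. Factor out: x = 19^2 · u with u = 9/13 a unit in ℤ_19. Expand u iteratively via a_{v+i} = u_i mod 19, u_{i+1} = (u_i − a_{v+i})/19:
  u_0 = 9/13;  a_2 = 8;  u_1 = (u_0 − 8)/19 = -5/13
  u_1 = -5/13;  a_3 = 4;  u_2 = (u_1 − 4)/19 = -3/13
  u_2 = -3/13;  a_4 = 10;  u_3 = (u_2 − 10)/19 = -7/13
Digits: (0, 0, 8, 4, 10).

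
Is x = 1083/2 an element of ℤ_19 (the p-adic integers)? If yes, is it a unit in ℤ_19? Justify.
x ∈ ℤ_19 but not a unit; v_19(x) = 2 > 0

ℤ_19 = {x ∈ ℚ_19 : v_19(x) ≥ 0} and ℤ_19^× = {x ∈ ℤ_19 : v_19(x) = 0}. Here v_19(1083/2) = v_19(num) − v_19(den) = 2; compare against these criteria.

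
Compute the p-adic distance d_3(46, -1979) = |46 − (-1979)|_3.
d_3(46, -1979) = 1/81

Step 1 — x − y = 46 − (-1979) = 2025. Step 2 — v_3(2025) = 4 (factor: 2025 = (3^4 · 25); the sign does not affect v_p). Step 3 — |x − y|_3 = 3^{-4} = 1/81.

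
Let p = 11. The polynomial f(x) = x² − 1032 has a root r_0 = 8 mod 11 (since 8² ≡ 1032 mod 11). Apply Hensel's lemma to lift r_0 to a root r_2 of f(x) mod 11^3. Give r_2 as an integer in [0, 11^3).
r_2 = 734 (mod 1331)

Hensel's recurrence: r_{i+1} = r_i − f(r_i)·(f′(r_i))^{-1} mod 11^{i+2}, with f′(x) = 2x. Iterate:
  r_0 = 8 (mod 11)
  r_1 = 8 (mod 121)
  r_2 = 734 (mod 1331)
Final: r_2 = 734, and one checks f(r_2) ≡ 0 mod 11^3.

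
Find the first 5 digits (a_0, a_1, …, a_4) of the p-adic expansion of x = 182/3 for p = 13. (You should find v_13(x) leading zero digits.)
(a_0, …, a_4) = (0, 9, 4, 4, 4)

v_13(182/3) = 1, so a_0 = ... = a_0 = 0. Factor out: x = 13^1 · u with u = 14/3 a unit in ℤ_13. Expand u iteratively via a_{v+i} = u_i mod 13, u_{i+1} = (u_i − a_{v+i})/13:
  u_0 = 14/3;  a_1 = 9;  u_1 = (u_0 − 9)/13 = -1/3
  u_1 = -1/3;  a_2 = 4;  u_2 = (u_1 − 4)/13 = -1/3
  u_2 = -1/3;  a_3 = 4;  u_3 = (u_2 − 4)/13 = -1/3
  u_3 = -1/3;  a_4 = 4;  u_4 = (u_3 − 4)/13 = -1/3
Digits: (0, 9, 4, 4, 4).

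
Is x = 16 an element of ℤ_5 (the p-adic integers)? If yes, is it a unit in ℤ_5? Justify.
x ∈ ℤ_5^× (unit); v_5(x) = 0

ℤ_5 = {x ∈ ℚ_5 : v_5(x) ≥ 0} and ℤ_5^× = {x ∈ ℤ_5 : v_5(x) = 0}. Here v_5(16) = v_5(num) − v_5(den) = 0; compare against these criteria.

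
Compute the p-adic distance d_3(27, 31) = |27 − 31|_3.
d_3(27, 31) = 1

Step 1 — x − y = 27 − 31 = -4. Step 2 — v_3(-4) = 0 (factor: -4 = −(3^0 · 4); the sign does not affect v_p). Step 3 — |x − y|_3 = 3^{0} = 1.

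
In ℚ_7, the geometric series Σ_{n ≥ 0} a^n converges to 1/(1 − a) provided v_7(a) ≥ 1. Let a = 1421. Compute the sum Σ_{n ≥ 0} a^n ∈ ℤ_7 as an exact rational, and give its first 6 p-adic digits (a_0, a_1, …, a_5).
Σ a^n = 1/(1 − a) = -1/1420;  first 6 digits = (1, 0, 1, 4, 1, 1)

v_7(a) = 2 ≥ 1, so the series converges in ℤ_7 to 1/(1 − a) = 1/(1 − 1421) = -1/1420. Expand this rational in ℤ_7: compute digits iteratively via d_i = x_i mod 7, x_{i+1} = (x_i − d_i)/7. The first 6 digits are (1, 0, 1, 4, 1, 1).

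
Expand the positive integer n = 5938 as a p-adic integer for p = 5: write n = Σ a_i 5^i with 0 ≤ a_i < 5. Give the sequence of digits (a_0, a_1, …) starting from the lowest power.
(a_0, a_1, …) = (3, 2, 2, 2, 4, 1)

Repeated division by 5 gives the digits low-to-high: 5938 = 3 + 2·5^1 + 2·5^2 + 2·5^3 + 4·5^4 + 1·5^5. Digit sequence: (3, 2, 2, 2, 4, 1).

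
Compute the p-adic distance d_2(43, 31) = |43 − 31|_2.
d_2(43, 31) = 1/4

Step 1 — x − y = 43 − 31 = 12. Step 2 — v_2(12) = 2 (factor: 12 = (2^2 · 3); the sign does not affect v_p). Step 3 — |x − y|_2 = 2^{-2} = 1/4.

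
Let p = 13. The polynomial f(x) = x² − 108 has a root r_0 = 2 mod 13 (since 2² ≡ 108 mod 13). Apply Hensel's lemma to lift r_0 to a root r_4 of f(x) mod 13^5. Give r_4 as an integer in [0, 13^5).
r_4 = 59178 (mod 371293)

Hensel's recurrence: r_{i+1} = r_i − f(r_i)·(f′(r_i))^{-1} mod 13^{i+2}, with f′(x) = 2x. Iterate:
  r_0 = 2 (mod 13)
  r_1 = 28 (mod 169)
  r_2 = 2056 (mod 2197)
  r_3 = 2056 (mod 28561)
  r_4 = 59178 (mod 371293)
Final: r_4 = 59178, and one checks f(r_4) ≡ 0 mod 13^5.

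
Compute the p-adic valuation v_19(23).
v_19(23) = 0

v_19(n) is the largest exponent k such that 19^k divides n. Factor out: 23 = 19^0 · 23. (Sign doesn't affect v_p.) So v_19(23) = 0.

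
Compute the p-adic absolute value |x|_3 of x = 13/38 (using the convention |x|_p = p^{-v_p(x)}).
|13/38|_3 = 1

Step 1 — compute v_3(x) by factoring powers of 3 out of the numerator and denominator: v_3(13/38) = 0. Step 2 — apply |x|_p = p^{-v_p(x)} = 3^{0} = 1.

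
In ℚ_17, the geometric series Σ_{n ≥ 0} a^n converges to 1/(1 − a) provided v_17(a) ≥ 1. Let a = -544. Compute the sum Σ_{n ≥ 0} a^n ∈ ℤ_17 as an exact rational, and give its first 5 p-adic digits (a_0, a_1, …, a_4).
Σ a^n = 1/(1 − a) = 1/545;  first 5 digits = (1, 2, 2, 0, 13)

v_17(a) = 1 ≥ 1, so the series converges in ℤ_17 to 1/(1 − a) = 1/(1 − (-544)) = 1/545. Expand this rational in ℤ_17: compute digits iteratively via d_i = x_i mod 17, x_{i+1} = (x_i − d_i)/17. The first 5 digits are (1, 2, 2, 0, 13).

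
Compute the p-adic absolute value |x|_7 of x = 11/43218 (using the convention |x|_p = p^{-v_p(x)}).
|11/43218|_7 = 2401

Step 1 — compute v_7(x) by factoring powers of 7 out of the numerator and denominator: v_7(11/43218) = -4. Step 2 — apply |x|_p = p^{-v_p(x)} = 7^{4} = 2401.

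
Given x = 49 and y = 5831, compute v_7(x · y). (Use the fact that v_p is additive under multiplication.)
v_7(285719) = 5

v_p(x) = 2 (factor: 49 = 7^2 · 1); v_p(y) = 3 (factor: 5831 = 7^3 · 17). Additivity: v_p(xy) = v_p(x) + v_p(y) = 2 + 3 = 5. (Direct check: xy = 285719 = 7^5 · (17).)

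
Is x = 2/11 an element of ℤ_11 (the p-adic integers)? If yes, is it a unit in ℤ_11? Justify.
x ∉ ℤ_11 (v_11(x) = -1 < 0)

ℤ_11 = {x ∈ ℚ_11 : v_11(x) ≥ 0} and ℤ_11^× = {x ∈ ℤ_11 : v_11(x) = 0}. Here v_11(2/11) = v_11(num) − v_11(den) = -1; compare against these criteria.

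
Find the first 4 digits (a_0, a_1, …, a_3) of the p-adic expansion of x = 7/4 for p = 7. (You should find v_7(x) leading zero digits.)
(a_0, …, a_3) = (0, 2, 5, 1)

v_7(7/4) = 1, so a_0 = ... = a_0 = 0. Factor out: x = 7^1 · u with u = 1/4 a unit in ℤ_7. Expand u iteratively via a_{v+i} = u_i mod 7, u_{i+1} = (u_i − a_{v+i})/7:
  u_0 = 1/4;  a_1 = 2;  u_1 = (u_0 − 2)/7 = -1/4
  u_1 = -1/4;  a_2 = 5;  u_2 = (u_1 − 5)/7 = -3/4
  u_2 = -3/4;  a_3 = 1;  u_3 = (u_2 − 1)/7 = -1/4
Digits: (0, 2, 5, 1).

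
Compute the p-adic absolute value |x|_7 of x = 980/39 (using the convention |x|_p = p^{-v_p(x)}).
|980/39|_7 = 1/49

Step 1 — compute v_7(x) by factoring powers of 7 out of the numerator and denominator: v_7(980/39) = 2. Step 2 — apply |x|_p = p^{-v_p(x)} = 7^{-2} = 1/49.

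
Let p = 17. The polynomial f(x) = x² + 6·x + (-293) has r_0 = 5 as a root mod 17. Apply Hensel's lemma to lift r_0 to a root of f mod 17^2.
r_1 = 56 (mod 289)

Hensel: r_{i+1} = r_i − f(r_i)·(f′(r_i))^{-1} mod 17^{i+2}, f′(x) = 2x + 6. Iterate:
  r_0 = 5 (mod 17)
  r_1 = 56 (mod 289)
Final: r = 56 satisfies f(r) ≡ 0 mod 17^2.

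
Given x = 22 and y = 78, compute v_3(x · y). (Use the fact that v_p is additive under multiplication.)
v_3(1716) = 1

v_p(x) = 0 (factor: 22 = 3^0 · 22); v_p(y) = 1 (factor: 78 = 3^1 · 26). Additivity: v_p(xy) = v_p(x) + v_p(y) = 0 + 1 = 1. (Direct check: xy = 1716 = 3^1 · (572).)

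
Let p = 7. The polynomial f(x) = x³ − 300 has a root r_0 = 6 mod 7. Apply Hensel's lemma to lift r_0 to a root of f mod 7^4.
r_3 = 524 (mod 2401)

Hensel: r_{i+1} = r_i − f(r_i)/f′(r_i) mod 7^{i+2}, where f′(x) = 3x². Iterate:
  r_0 = 6 (mod 7)
  r_1 = 34 (mod 49)
  r_2 = 181 (mod 343)
  r_3 = 524 (mod 2401)
Final: r = 524 with f(r) ≡ 0 mod 7^4.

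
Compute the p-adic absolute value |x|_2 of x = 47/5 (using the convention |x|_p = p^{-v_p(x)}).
|47/5|_2 = 1

Step 1 — compute v_2(x) by factoring powers of 2 out of the numerator and denominator: v_2(47/5) = 0. Step 2 — apply |x|_p = p^{-v_p(x)} = 2^{0} = 1.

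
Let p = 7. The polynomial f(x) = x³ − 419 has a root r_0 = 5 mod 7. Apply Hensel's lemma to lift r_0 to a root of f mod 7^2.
r_1 = 5 (mod 49)

Hensel: r_{i+1} = r_i − f(r_i)/f′(r_i) mod 7^{i+2}, where f′(x) = 3x². Iterate:
  r_0 = 5 (mod 7)
  r_1 = 5 (mod 49)
Final: r = 5 with f(r) ≡ 0 mod 7^2.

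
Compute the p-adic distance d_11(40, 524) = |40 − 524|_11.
d_11(40, 524) = 1/121

Step 1 — x − y = 40 − 524 = -484. Step 2 — v_11(-484) = 2 (factor: -484 = −(11^2 · 4); the sign does not affect v_p). Step 3 — |x − y|_11 = 11^{-2} = 1/121.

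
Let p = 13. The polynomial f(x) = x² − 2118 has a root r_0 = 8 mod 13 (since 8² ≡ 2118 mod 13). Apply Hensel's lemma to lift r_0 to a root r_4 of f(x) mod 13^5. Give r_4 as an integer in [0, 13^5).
r_4 = 357846 (mod 371293)

Hensel's recurrence: r_{i+1} = r_i − f(r_i)·(f′(r_i))^{-1} mod 13^{i+2}, with f′(x) = 2x. Iterate:
  r_0 = 8 (mod 13)
  r_1 = 73 (mod 169)
  r_2 = 1932 (mod 2197)
  r_3 = 15114 (mod 28561)
  r_4 = 357846 (mod 371293)
Final: r_4 = 357846, and one checks f(r_4) ≡ 0 mod 13^5.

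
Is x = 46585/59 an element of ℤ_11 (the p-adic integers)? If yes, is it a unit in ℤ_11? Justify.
x ∈ ℤ_11 but not a unit; v_11(x) = 3 > 0

ℤ_11 = {x ∈ ℚ_11 : v_11(x) ≥ 0} and ℤ_11^× = {x ∈ ℤ_11 : v_11(x) = 0}. Here v_11(46585/59) = v_11(num) − v_11(den) = 3; compare against these criteria.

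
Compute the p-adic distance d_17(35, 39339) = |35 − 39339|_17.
d_17(35, 39339) = 1/4913

Step 1 — x − y = 35 − 39339 = -39304. Step 2 — v_17(-39304) = 3 (factor: -39304 = −(17^3 · 8); the sign does not affect v_p). Step 3 — |x − y|_17 = 17^{-3} = 1/4913.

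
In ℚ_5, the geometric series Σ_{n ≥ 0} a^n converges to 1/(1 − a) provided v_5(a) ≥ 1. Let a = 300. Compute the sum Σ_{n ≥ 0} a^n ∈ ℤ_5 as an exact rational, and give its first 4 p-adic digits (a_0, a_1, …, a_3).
Σ a^n = 1/(1 − a) = -1/299;  first 4 digits = (1, 0, 2, 2)

v_5(a) = 2 ≥ 1, so the series converges in ℤ_5 to 1/(1 − a) = 1/(1 − 300) = -1/299. Expand this rational in ℤ_5: compute digits iteratively via d_i = x_i mod 5, x_{i+1} = (x_i − d_i)/5. The first 4 digits are (1, 0, 2, 2).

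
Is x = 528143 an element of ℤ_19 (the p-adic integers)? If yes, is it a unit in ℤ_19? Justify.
x ∈ ℤ_19 but not a unit; v_19(x) = 3 > 0

ℤ_19 = {x ∈ ℚ_19 : v_19(x) ≥ 0} and ℤ_19^× = {x ∈ ℤ_19 : v_19(x) = 0}. Here v_19(528143) = v_19(num) − v_19(den) = 3; compare against these criteria.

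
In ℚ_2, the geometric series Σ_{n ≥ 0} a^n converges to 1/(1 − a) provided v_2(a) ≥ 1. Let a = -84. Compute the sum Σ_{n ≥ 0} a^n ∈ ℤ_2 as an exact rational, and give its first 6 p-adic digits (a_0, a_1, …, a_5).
Σ a^n = 1/(1 − a) = 1/85;  first 6 digits = (1, 0, 1, 1, 1, 1)

v_2(a) = 2 ≥ 1, so the series converges in ℤ_2 to 1/(1 − a) = 1/(1 − (-84)) = 1/85. Expand this rational in ℤ_2: compute digits iteratively via d_i = x_i mod 2, x_{i+1} = (x_i − d_i)/2. The first 6 digits are (1, 0, 1, 1, 1, 1).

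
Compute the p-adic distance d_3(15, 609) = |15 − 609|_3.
d_3(15, 609) = 1/27

Step 1 — x − y = 15 − 609 = -594. Step 2 — v_3(-594) = 3 (factor: -594 = −(3^3 · 22); the sign does not affect v_p). Step 3 — |x − y|_3 = 3^{-3} = 1/27.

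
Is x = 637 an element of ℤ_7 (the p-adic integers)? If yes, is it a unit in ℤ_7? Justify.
x ∈ ℤ_7 but not a unit; v_7(x) = 2 > 0

ℤ_7 = {x ∈ ℚ_7 : v_7(x) ≥ 0} and ℤ_7^× = {x ∈ ℤ_7 : v_7(x) = 0}. Here v_7(637) = v_7(num) − v_7(den) = 2; compare against these criteria.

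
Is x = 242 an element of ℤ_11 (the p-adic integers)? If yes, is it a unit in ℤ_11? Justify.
x ∈ ℤ_11 but not a unit; v_11(x) = 2 > 0

ℤ_11 = {x ∈ ℚ_11 : v_11(x) ≥ 0} and ℤ_11^× = {x ∈ ℤ_11 : v_11(x) = 0}. Here v_11(242) = v_11(num) − v_11(den) = 2; compare against these criteria.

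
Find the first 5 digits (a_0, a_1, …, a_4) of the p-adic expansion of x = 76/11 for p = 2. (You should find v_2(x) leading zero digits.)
(a_0, …, a_4) = (0, 0, 1, 0, 0)

v_2(76/11) = 2, so a_0 = ... = a_1 = 0. Factor out: x = 2^2 · u with u = 19/11 a unit in ℤ_2. Expand u iteratively via a_{v+i} = u_i mod 2, u_{i+1} = (u_i − a_{v+i})/2:
  u_0 = 19/11;  a_2 = 1;  u_1 = (u_0 − 1)/2 = 4/11
  u_1 = 4/11;  a_3 = 0;  u_2 = (u_1 − 0)/2 = 2/11
  u_2 = 2/11;  a_4 = 0;  u_3 = (u_2 − 0)/2 = 1/11
Digits: (0, 0, 1, 0, 0).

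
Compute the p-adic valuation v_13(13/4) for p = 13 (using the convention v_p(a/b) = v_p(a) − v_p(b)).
v_13(13/4) = 1

Factor powers of 13 from the numerator and denominator of the reduced fraction: 13 = 13^1 · 1 and 4 = 13^0 · 4. Apply v_p(a/b) = v_p(a) − v_p(b): v_13(13/4) = 1 − 0 = 1.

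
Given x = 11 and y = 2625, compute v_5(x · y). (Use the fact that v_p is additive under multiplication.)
v_5(28875) = 3

v_p(x) = 0 (factor: 11 = 5^0 · 11); v_p(y) = 3 (factor: 2625 = 5^3 · 21). Additivity: v_p(xy) = v_p(x) + v_p(y) = 0 + 3 = 3. (Direct check: xy = 28875 = 5^3 · (231).)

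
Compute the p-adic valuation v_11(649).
v_11(649) = 1

v_11(n) is the largest exponent k such that 11^k divides n. Factor out: 649 = 11^1 · 59. (Sign doesn't affect v_p.) So v_11(649) = 1.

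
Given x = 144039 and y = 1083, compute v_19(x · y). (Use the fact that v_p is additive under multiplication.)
v_19(155994237) = 5

v_p(x) = 3 (factor: 144039 = 19^3 · 21); v_p(y) = 2 (factor: 1083 = 19^2 · 3). Additivity: v_p(xy) = v_p(x) + v_p(y) = 3 + 2 = 5. (Direct check: xy = 155994237 = 19^5 · (63).)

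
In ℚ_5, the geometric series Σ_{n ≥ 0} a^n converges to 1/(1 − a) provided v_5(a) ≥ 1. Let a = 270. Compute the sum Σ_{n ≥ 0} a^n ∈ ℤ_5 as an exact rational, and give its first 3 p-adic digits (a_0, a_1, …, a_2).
Σ a^n = 1/(1 − a) = -1/269;  first 3 digits = (1, 4, 1)

v_5(a) = 1 ≥ 1, so the series converges in ℤ_5 to 1/(1 − a) = 1/(1 − 270) = -1/269. Expand this rational in ℤ_5: compute digits iteratively via d_i = x_i mod 5, x_{i+1} = (x_i − d_i)/5. The first 3 digits are (1, 4, 1).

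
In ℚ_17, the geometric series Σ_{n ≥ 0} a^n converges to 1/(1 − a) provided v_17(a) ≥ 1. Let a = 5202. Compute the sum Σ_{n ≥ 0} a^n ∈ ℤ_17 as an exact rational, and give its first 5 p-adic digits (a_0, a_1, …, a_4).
Σ a^n = 1/(1 − a) = -1/5201;  first 5 digits = (1, 0, 1, 1, 1)

v_17(a) = 2 ≥ 1, so the series converges in ℤ_17 to 1/(1 − a) = 1/(1 − 5202) = -1/5201. Expand this rational in ℤ_17: compute digits iteratively via d_i = x_i mod 17, x_{i+1} = (x_i − d_i)/17. The first 5 digits are (1, 0, 1, 1, 1).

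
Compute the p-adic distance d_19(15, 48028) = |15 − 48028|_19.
d_19(15, 48028) = 1/6859

Step 1 — x − y = 15 − 48028 = -48013. Step 2 — v_19(-48013) = 3 (factor: -48013 = −(19^3 · 7); the sign does not affect v_p). Step 3 — |x − y|_19 = 19^{-3} = 1/6859.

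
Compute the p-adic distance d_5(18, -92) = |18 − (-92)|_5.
d_5(18, -92) = 1/5

Step 1 — x − y = 18 − (-92) = 110. Step 2 — v_5(110) = 1 (factor: 110 = (5^1 · 22); the sign does not affect v_p). Step 3 — |x − y|_5 = 5^{-1} = 1/5.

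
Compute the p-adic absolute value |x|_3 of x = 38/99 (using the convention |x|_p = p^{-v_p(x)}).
|38/99|_3 = 9

Step 1 — compute v_3(x) by factoring powers of 3 out of the numerator and denominator: v_3(38/99) = -2. Step 2 — apply |x|_p = p^{-v_p(x)} = 3^{2} = 9.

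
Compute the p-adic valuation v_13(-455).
v_13(-455) = 1

v_13(n) is the largest exponent k such that 13^k divides n. Factor out: -455 = -13^1 · 35. (Sign doesn't affect v_p.) So v_13(-455) = 1.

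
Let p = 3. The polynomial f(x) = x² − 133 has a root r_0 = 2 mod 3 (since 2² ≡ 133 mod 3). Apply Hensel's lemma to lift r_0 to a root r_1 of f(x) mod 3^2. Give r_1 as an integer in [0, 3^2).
r_1 = 5 (mod 9)

Hensel's recurrence: r_{i+1} = r_i − f(r_i)·(f′(r_i))^{-1} mod 3^{i+2}, with f′(x) = 2x. Iterate:
  r_0 = 2 (mod 3)
  r_1 = 5 (mod 9)
Final: r_1 = 5, and one checks f(r_1) ≡ 0 mod 3^2.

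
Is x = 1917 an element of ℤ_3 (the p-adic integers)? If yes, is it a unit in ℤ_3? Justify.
x ∈ ℤ_3 but not a unit; v_3(x) = 3 > 0

ℤ_3 = {x ∈ ℚ_3 : v_3(x) ≥ 0} and ℤ_3^× = {x ∈ ℤ_3 : v_3(x) = 0}. Here v_3(1917) = v_3(num) − v_3(den) = 3; compare against these criteria.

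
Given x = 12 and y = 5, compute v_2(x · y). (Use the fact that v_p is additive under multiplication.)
v_2(60) = 2

v_p(x) = 2 (factor: 12 = 2^2 · 3); v_p(y) = 0 (factor: 5 = 2^0 · 5). Additivity: v_p(xy) = v_p(x) + v_p(y) = 2 + 0 = 2. (Direct check: xy = 60 = 2^2 · (15).)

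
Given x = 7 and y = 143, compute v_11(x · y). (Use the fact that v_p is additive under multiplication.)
v_11(1001) = 1

v_p(x) = 0 (factor: 7 = 11^0 · 7); v_p(y) = 1 (factor: 143 = 11^1 · 13). Additivity: v_p(xy) = v_p(x) + v_p(y) = 0 + 1 = 1. (Direct check: xy = 1001 = 11^1 · (91).)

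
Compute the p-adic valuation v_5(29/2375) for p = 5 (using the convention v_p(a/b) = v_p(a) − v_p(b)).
v_5(29/2375) = -3

Factor powers of 5 from the numerator and denominator of the reduced fraction: 29 = 5^0 · 29 and 2375 = 5^3 · 19. Apply v_p(a/b) = v_p(a) − v_p(b): v_5(29/2375) = 0 − 3 = -3.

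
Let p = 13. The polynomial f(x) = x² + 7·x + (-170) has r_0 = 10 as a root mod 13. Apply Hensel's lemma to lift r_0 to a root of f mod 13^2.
r_1 = 10 (mod 169)

Hensel: r_{i+1} = r_i − f(r_i)·(f′(r_i))^{-1} mod 13^{i+2}, f′(x) = 2x + 7. Iterate:
  r_0 = 10 (mod 13)
  r_1 = 10 (mod 169)
Final: r = 10 satisfies f(r) ≡ 0 mod 13^2.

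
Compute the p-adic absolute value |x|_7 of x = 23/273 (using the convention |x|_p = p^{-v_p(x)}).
|23/273|_7 = 7

Step 1 — compute v_7(x) by factoring powers of 7 out of the numerator and denominator: v_7(23/273) = -1. Step 2 — apply |x|_p = p^{-v_p(x)} = 7^{1} = 7.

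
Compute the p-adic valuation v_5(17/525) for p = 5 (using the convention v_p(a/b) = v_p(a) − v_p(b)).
v_5(17/525) = -2

Factor powers of 5 from the numerator and denominator of the reduced fraction: 17 = 5^0 · 17 and 525 = 5^2 · 21. Apply v_p(a/b) = v_p(a) − v_p(b): v_5(17/525) = 0 − 2 = -2.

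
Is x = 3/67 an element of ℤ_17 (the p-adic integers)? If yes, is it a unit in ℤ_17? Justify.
x ∈ ℤ_17^× (unit); v_17(x) = 0

ℤ_17 = {x ∈ ℚ_17 : v_17(x) ≥ 0} and ℤ_17^× = {x ∈ ℤ_17 : v_17(x) = 0}. Here v_17(3/67) = v_17(num) − v_17(den) = 0; compare against these criteria.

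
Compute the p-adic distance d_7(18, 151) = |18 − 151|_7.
d_7(18, 151) = 1/7

Step 1 — x − y = 18 − 151 = -133. Step 2 — v_7(-133) = 1 (factor: -133 = −(7^1 · 19); the sign does not affect v_p). Step 3 — |x − y|_7 = 7^{-1} = 1/7.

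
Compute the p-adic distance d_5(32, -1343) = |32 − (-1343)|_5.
d_5(32, -1343) = 1/125

Step 1 — x − y = 32 − (-1343) = 1375. Step 2 — v_5(1375) = 3 (factor: 1375 = (5^3 · 11); the sign does not affect v_p). Step 3 — |x − y|_5 = 5^{-3} = 1/125.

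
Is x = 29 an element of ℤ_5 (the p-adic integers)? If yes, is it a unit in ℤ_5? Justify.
x ∈ ℤ_5^× (unit); v_5(x) = 0

ℤ_5 = {x ∈ ℚ_5 : v_5(x) ≥ 0} and ℤ_5^× = {x ∈ ℤ_5 : v_5(x) = 0}. Here v_5(29) = v_5(num) − v_5(den) = 0; compare against these criteria.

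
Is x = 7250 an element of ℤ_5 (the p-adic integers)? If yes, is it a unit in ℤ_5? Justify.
x ∈ ℤ_5 but not a unit; v_5(x) = 3 > 0

ℤ_5 = {x ∈ ℚ_5 : v_5(x) ≥ 0} and ℤ_5^× = {x ∈ ℤ_5 : v_5(x) = 0}. Here v_5(7250) = v_5(num) − v_5(den) = 3; compare against these criteria.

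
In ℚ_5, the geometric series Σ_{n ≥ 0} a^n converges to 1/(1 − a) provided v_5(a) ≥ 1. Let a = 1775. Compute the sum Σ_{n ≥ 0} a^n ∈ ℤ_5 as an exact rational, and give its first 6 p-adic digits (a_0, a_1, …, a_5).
Σ a^n = 1/(1 − a) = -1/1774;  first 6 digits = (1, 0, 1, 4, 3, 3)

v_5(a) = 2 ≥ 1, so the series converges in ℤ_5 to 1/(1 − a) = 1/(1 − 1775) = -1/1774. Expand this rational in ℤ_5: compute digits iteratively via d_i = x_i mod 5, x_{i+1} = (x_i − d_i)/5. The first 6 digits are (1, 0, 1, 4, 3, 3).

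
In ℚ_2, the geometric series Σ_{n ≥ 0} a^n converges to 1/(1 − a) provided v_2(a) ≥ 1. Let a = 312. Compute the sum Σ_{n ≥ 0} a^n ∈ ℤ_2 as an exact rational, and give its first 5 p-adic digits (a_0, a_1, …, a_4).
Σ a^n = 1/(1 − a) = -1/311;  first 5 digits = (1, 0, 0, 1, 1)

v_2(a) = 3 ≥ 1, so the series converges in ℤ_2 to 1/(1 − a) = 1/(1 − 312) = -1/311. Expand this rational in ℤ_2: compute digits iteratively via d_i = x_i mod 2, x_{i+1} = (x_i − d_i)/2. The first 5 digits are (1, 0, 0, 1, 1).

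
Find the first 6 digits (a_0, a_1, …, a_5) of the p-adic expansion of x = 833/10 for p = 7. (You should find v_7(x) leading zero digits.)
(a_0, …, a_5) = (0, 0, 1, 5, 0, 2)

v_7(833/10) = 2, so a_0 = ... = a_1 = 0. Factor out: x = 7^2 · u with u = 17/10 a unit in ℤ_7. Expand u iteratively via a_{v+i} = u_i mod 7, u_{i+1} = (u_i − a_{v+i})/7:
  u_0 = 17/10;  a_2 = 1;  u_1 = (u_0 − 1)/7 = 1/10
  u_1 = 1/10;  a_3 = 5;  u_2 = (u_1 − 5)/7 = -7/10
  u_2 = -7/10;  a_4 = 0;  u_3 = (u_2 − 0)/7 = -1/10
  u_3 = -1/10;  a_5 = 2;  u_4 = (u_3 − 2)/7 = -3/10
Digits: (0, 0, 1, 5, 0, 2).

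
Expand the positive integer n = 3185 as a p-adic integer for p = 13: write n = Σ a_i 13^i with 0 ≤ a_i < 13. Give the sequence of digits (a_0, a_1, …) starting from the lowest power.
(a_0, a_1, …) = (0, 11, 5, 1)

Repeated division by 13 gives the digits low-to-high: 3185 = 11·13^1 + 5·13^2 + 1·13^3. Digit sequence: (0, 11, 5, 1).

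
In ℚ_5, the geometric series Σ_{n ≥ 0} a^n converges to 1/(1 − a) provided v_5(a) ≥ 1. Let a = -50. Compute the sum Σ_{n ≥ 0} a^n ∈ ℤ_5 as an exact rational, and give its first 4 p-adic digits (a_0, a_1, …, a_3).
Σ a^n = 1/(1 − a) = 1/51;  first 4 digits = (1, 0, 3, 4)

v_5(a) = 2 ≥ 1, so the series converges in ℤ_5 to 1/(1 − a) = 1/(1 − (-50)) = 1/51. Expand this rational in ℤ_5: compute digits iteratively via d_i = x_i mod 5, x_{i+1} = (x_i − d_i)/5. The first 4 digits are (1, 0, 3, 4).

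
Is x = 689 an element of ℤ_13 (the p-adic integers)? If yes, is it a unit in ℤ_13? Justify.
x ∈ ℤ_13 but not a unit; v_13(x) = 1 > 0

ℤ_13 = {x ∈ ℚ_13 : v_13(x) ≥ 0} and ℤ_13^× = {x ∈ ℤ_13 : v_13(x) = 0}. Here v_13(689) = v_13(num) − v_13(den) = 1; compare against these criteria.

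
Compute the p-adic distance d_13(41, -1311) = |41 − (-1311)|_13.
d_13(41, -1311) = 1/169

Step 1 — x − y = 41 − (-1311) = 1352. Step 2 — v_13(1352) = 2 (factor: 1352 = (13^2 · 8); the sign does not affect v_p). Step 3 — |x − y|_13 = 13^{-2} = 1/169.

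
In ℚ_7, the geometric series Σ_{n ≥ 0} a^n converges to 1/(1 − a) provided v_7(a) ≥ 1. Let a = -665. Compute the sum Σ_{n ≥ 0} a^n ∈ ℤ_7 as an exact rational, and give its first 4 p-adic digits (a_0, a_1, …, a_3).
Σ a^n = 1/(1 − a) = 1/666;  first 4 digits = (1, 3, 2, 5)

v_7(a) = 1 ≥ 1, so the series converges in ℤ_7 to 1/(1 − a) = 1/(1 − (-665)) = 1/666. Expand this rational in ℤ_7: compute digits iteratively via d_i = x_i mod 7, x_{i+1} = (x_i − d_i)/7. The first 4 digits are (1, 3, 2, 5).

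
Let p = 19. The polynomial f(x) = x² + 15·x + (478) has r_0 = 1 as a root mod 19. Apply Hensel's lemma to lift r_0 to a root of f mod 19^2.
r_1 = 248 (mod 361)

Hensel: r_{i+1} = r_i − f(r_i)·(f′(r_i))^{-1} mod 19^{i+2}, f′(x) = 2x + 15. Iterate:
  r_0 = 1 (mod 19)
  r_1 = 248 (mod 361)
Final: r = 248 satisfies f(r) ≡ 0 mod 19^2.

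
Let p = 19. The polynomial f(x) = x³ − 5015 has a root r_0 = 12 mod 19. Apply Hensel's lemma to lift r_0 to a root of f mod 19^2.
r_1 = 221 (mod 361)

Hensel: r_{i+1} = r_i − f(r_i)/f′(r_i) mod 19^{i+2}, where f′(x) = 3x². Iterate:
  r_0 = 12 (mod 19)
  r_1 = 221 (mod 361)
Final: r = 221 with f(r) ≡ 0 mod 19^2.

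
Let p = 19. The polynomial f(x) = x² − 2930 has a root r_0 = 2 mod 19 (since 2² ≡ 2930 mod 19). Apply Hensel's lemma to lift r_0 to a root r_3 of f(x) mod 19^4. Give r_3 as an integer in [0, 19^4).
r_3 = 15715 (mod 130321)

Hensel's recurrence: r_{i+1} = r_i − f(r_i)·(f′(r_i))^{-1} mod 19^{i+2}, with f′(x) = 2x. Iterate:
  r_0 = 2 (mod 19)
  r_1 = 192 (mod 361)
  r_2 = 1997 (mod 6859)
  r_3 = 15715 (mod 130321)
Final: r_3 = 15715, and one checks f(r_3) ≡ 0 mod 19^4.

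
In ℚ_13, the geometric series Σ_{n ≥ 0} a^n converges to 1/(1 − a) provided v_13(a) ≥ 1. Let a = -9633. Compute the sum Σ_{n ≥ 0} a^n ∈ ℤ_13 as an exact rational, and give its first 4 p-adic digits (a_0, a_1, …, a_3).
Σ a^n = 1/(1 − a) = 1/9634;  first 4 digits = (1, 0, 8, 8)

v_13(a) = 2 ≥ 1, so the series converges in ℤ_13 to 1/(1 − a) = 1/(1 − (-9633)) = 1/9634. Expand this rational in ℤ_13: compute digits iteratively via d_i = x_i mod 13, x_{i+1} = (x_i − d_i)/13. The first 4 digits are (1, 0, 8, 8).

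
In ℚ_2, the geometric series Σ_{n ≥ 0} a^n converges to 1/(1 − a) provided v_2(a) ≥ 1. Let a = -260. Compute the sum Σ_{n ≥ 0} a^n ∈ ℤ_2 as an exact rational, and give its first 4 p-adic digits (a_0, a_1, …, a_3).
Σ a^n = 1/(1 − a) = 1/261;  first 4 digits = (1, 0, 1, 1)

v_2(a) = 2 ≥ 1, so the series converges in ℤ_2 to 1/(1 − a) = 1/(1 − (-260)) = 1/261. Expand this rational in ℤ_2: compute digits iteratively via d_i = x_i mod 2, x_{i+1} = (x_i − d_i)/2. The first 4 digits are (1, 0, 1, 1).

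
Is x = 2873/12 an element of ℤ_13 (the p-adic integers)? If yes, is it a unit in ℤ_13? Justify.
x ∈ ℤ_13 but not a unit; v_13(x) = 2 > 0

ℤ_13 = {x ∈ ℚ_13 : v_13(x) ≥ 0} and ℤ_13^× = {x ∈ ℤ_13 : v_13(x) = 0}. Here v_13(2873/12) = v_13(num) − v_13(den) = 2; compare against these criteria.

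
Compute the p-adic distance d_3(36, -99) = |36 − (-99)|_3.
d_3(36, -99) = 1/27

Step 1 — x − y = 36 − (-99) = 135. Step 2 — v_3(135) = 3 (factor: 135 = (3^3 · 5); the sign does not affect v_p). Step 3 — |x − y|_3 = 3^{-3} = 1/27.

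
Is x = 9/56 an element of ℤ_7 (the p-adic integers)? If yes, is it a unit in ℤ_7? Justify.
x ∉ ℤ_7 (v_7(x) = -1 < 0)

ℤ_7 = {x ∈ ℚ_7 : v_7(x) ≥ 0} and ℤ_7^× = {x ∈ ℤ_7 : v_7(x) = 0}. Here v_7(9/56) = v_7(num) − v_7(den) = -1; compare against these criteria.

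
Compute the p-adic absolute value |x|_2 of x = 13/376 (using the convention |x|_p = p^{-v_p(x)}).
|13/376|_2 = 8

Step 1 — compute v_2(x) by factoring powers of 2 out of the numerator and denominator: v_2(13/376) = -3. Step 2 — apply |x|_p = p^{-v_p(x)} = 2^{3} = 8.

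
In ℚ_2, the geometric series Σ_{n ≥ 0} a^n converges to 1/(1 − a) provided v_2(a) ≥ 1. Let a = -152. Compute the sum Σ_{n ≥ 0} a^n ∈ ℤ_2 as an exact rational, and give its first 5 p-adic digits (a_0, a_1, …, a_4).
Σ a^n = 1/(1 − a) = 1/153;  first 5 digits = (1, 0, 0, 1, 0)

v_2(a) = 3 ≥ 1, so the series converges in ℤ_2 to 1/(1 − a) = 1/(1 − (-152)) = 1/153. Expand this rational in ℤ_2: compute digits iteratively via d_i = x_i mod 2, x_{i+1} = (x_i − d_i)/2. The first 5 digits are (1, 0, 0, 1, 0).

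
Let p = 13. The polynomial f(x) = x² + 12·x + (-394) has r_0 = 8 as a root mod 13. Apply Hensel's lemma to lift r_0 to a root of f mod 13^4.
r_3 = 8237 (mod 28561)

Hensel: r_{i+1} = r_i − f(r_i)·(f′(r_i))^{-1} mod 13^{i+2}, f′(x) = 2x + 12. Iterate:
  r_0 = 8 (mod 13)
  r_1 = 125 (mod 169)
  r_2 = 1646 (mod 2197)
  r_3 = 8237 (mod 28561)
Final: r = 8237 satisfies f(r) ≡ 0 mod 13^4.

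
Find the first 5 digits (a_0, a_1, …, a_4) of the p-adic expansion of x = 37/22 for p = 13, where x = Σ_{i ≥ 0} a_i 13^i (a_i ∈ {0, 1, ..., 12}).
(a_0, …, a_4) = (7, 12, 2, 11, 8)

v_13(37/22) = 0 (numerator and denominator both coprime to 13), so x ∈ ℤ_13^×. Compute digits iteratively via a_i = x_i mod 13, x_{i+1} = (x_i − a_i)/13, with x_0 = x:
  x_0 = 37/22;  a_0 = 7;  x_1 = (x_0 − 7)/13 = -9/22
  x_1 = -9/22;  a_1 = 12;  x_2 = (x_1 − 12)/13 = -21/22
  x_2 = -21/22;  a_2 = 2;  x_3 = (x_2 − 2)/13 = -5/22
  x_3 = -5/22;  a_3 = 11;  x_4 = (x_3 − 11)/13 = -19/22
  x_4 = -19/22;  a_4 = 8;  x_5 = (x_4 − 8)/13 = -15/22
Digits: (7, 12, 2, 11, 8).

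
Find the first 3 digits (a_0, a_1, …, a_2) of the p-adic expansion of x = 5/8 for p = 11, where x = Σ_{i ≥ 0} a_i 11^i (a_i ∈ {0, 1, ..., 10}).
(a_0, …, a_2) = (2, 4, 1)

v_11(5/8) = 0 (numerator and denominator both coprime to 11), so x ∈ ℤ_11^×. Compute digits iteratively via a_i = x_i mod 11, x_{i+1} = (x_i − a_i)/11, with x_0 = x:
  x_0 = 5/8;  a_0 = 2;  x_1 = (x_0 − 2)/11 = -1/8
  x_1 = -1/8;  a_1 = 4;  x_2 = (x_1 − 4)/11 = -3/8
  x_2 = -3/8;  a_2 = 1;  x_3 = (x_2 − 1)/11 = -1/8
Digits: (2, 4, 1).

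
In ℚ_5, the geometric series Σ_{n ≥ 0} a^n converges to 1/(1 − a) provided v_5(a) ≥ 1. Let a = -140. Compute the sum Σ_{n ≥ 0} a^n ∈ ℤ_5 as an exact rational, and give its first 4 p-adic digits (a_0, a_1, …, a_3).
Σ a^n = 1/(1 − a) = 1/141;  first 4 digits = (1, 2, 3, 3)

v_5(a) = 1 ≥ 1, so the series converges in ℤ_5 to 1/(1 − a) = 1/(1 − (-140)) = 1/141. Expand this rational in ℤ_5: compute digits iteratively via d_i = x_i mod 5, x_{i+1} = (x_i − d_i)/5. The first 4 digits are (1, 2, 3, 3).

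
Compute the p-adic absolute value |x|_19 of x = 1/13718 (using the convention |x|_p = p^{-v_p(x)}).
|1/13718|_19 = 6859

Step 1 — compute v_19(x) by factoring powers of 19 out of the numerator and denominator: v_19(1/13718) = -3. Step 2 — apply |x|_p = p^{-v_p(x)} = 19^{3} = 6859.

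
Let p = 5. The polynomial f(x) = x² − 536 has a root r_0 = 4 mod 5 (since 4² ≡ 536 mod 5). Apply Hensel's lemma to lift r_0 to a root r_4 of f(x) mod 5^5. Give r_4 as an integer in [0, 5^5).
r_4 = 994 (mod 3125)

Hensel's recurrence: r_{i+1} = r_i − f(r_i)·(f′(r_i))^{-1} mod 5^{i+2}, with f′(x) = 2x. Iterate:
  r_0 = 4 (mod 5)
  r_1 = 19 (mod 25)
  r_2 = 119 (mod 125)
  r_3 = 369 (mod 625)
  r_4 = 994 (mod 3125)
Final: r_4 = 994, and one checks f(r_4) ≡ 0 mod 5^5.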